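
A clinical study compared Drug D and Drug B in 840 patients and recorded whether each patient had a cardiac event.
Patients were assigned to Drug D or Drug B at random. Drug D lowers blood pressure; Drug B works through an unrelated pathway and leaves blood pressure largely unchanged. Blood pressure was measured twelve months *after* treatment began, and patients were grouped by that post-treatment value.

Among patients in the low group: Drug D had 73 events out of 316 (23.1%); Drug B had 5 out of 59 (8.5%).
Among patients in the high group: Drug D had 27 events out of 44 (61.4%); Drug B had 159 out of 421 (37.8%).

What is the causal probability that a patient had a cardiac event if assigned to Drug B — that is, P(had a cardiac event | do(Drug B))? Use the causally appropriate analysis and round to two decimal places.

0.34

Blood pressure lies on the pathway drug → blood pressure → outcome, so adjusting for it blocks the indirect effect. For the total causal effect of drug, use the unadjusted pooled rates.
So P(outcome | do(Drug B)) is just the pooled rate for Drug B: 164/480 = 0.342.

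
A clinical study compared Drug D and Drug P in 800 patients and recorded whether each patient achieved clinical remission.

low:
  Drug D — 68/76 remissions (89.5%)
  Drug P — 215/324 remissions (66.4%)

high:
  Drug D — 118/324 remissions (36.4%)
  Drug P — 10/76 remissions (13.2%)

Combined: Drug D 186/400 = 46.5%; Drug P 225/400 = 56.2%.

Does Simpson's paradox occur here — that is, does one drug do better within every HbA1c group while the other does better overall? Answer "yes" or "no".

Within each HbA1c level (low 89.5% vs 66.4%; high 36.4% vs 13.2%), Drug D has the higher rate every time. Pooled: 46.5% vs 56.2% — Drug P has the higher rate overall. The two comparisons disagree.

yes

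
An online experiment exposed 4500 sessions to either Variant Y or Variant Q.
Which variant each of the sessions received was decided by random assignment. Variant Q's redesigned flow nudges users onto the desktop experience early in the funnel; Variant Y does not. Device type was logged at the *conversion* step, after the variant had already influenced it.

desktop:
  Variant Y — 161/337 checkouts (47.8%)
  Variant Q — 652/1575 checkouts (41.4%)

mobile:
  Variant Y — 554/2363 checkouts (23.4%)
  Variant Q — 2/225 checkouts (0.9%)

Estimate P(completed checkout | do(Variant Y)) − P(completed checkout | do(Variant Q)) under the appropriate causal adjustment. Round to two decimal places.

-0.10

Because the variant influences device type, device type is a post-treatment mediator, not a confounder. Stratifying on it would bias the estimate; the causal effect is the crude pooled difference.
The causal difference is the pooled difference: 0.265 − 0.363 = -0.099.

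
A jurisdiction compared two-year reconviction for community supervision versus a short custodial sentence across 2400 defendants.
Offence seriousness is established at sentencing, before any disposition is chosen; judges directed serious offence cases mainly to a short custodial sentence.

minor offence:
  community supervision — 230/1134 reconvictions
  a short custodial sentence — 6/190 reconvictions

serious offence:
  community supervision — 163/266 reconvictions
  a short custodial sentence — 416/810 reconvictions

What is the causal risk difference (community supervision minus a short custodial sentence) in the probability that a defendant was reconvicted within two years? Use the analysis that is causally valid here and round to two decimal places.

+0.14

The offence seriousness-specific comparison favours a short custodial sentence throughout, but the pooled figures favour community supervision. The question is whether to condition on offence seriousness.
Offence seriousness is set before the disposition has any effect — it is not caused by the disposition — and it independently drives the outcome. That makes it a confounder, so the causal comparison is within offence seriousness levels.
Adjusting over the population distribution of offence seriousness: 0.552·(0.203−0.032) + 0.448·(0.613−0.514) = +0.139.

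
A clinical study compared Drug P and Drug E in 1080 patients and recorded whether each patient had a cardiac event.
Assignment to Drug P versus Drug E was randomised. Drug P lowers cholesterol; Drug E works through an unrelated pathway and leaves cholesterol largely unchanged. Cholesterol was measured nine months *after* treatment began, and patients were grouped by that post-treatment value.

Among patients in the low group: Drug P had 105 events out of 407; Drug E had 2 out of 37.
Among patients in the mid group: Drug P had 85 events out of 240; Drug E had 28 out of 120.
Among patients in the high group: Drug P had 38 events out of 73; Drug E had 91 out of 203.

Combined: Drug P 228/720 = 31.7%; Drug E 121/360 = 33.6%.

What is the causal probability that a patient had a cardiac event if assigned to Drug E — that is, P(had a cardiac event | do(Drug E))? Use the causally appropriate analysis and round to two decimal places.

Stratifying would compare drugs among patients the drugs themselves sorted into cholesterol groups — a form of selection on an intermediate. The unconditioned pooled rates give the total causal effect.
So P(outcome | do(Drug E)) is just the pooled rate for Drug E: 121/360 = 0.336.

0.34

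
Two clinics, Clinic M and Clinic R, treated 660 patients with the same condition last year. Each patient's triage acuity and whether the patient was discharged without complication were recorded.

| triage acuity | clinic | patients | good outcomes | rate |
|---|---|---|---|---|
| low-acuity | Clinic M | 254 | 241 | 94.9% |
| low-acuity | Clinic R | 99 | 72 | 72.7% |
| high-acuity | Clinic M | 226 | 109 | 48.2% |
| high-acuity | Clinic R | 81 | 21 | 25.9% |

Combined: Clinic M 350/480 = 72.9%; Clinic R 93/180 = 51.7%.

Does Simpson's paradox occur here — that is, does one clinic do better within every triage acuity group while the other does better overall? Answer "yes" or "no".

no

Within each triage acuity level (low-acuity 94.9% vs 72.7%; high-acuity 48.2% vs 25.9%), Clinic M has the higher rate every time. Pooled: 72.9% vs 51.7% — Clinic M has the higher rate overall. They agree.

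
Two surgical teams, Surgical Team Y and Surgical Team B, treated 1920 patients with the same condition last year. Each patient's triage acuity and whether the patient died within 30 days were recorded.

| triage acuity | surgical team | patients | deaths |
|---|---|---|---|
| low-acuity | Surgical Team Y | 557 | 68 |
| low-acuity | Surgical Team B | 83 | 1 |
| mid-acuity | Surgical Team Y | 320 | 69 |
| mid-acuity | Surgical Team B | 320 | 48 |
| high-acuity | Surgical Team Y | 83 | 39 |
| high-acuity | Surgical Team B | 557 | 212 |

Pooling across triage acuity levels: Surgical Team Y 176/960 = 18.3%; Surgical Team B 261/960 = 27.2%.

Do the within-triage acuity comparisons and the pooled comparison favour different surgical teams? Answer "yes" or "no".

Within each triage acuity level (low-acuity 12.2% vs 1.2%; mid-acuity 21.6% vs 15.0%; high-acuity 47.0% vs 38.1%), Surgical Team B has the lower rate every time. Pooled: 18.3% vs 27.2% — Surgical Team Y has the lower rate overall. The two comparisons disagree.

yes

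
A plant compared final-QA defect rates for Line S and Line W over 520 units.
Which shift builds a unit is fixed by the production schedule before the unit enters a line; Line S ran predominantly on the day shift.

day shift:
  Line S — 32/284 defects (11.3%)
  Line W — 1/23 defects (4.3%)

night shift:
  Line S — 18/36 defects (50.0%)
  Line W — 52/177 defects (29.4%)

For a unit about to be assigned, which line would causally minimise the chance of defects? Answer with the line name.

Line W

Here shift is a common cause — it drives both which line a case falls under and the outcome. The crude comparison mixes populations; the stratum-specific rates are the causally relevant ones.
Within each level — day shift: 11.3% vs 4.3%; night shift: 50.0% vs 29.4% — Line W is lower every time.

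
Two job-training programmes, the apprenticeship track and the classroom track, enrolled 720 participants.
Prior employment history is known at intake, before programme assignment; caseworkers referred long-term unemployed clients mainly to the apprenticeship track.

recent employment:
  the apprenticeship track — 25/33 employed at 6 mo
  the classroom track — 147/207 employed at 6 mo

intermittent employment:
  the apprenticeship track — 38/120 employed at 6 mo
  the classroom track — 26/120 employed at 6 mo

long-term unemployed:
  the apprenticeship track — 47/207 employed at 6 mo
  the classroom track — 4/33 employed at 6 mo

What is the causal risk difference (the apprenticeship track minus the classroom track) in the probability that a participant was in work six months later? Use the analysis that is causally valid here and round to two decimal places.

Prior employment history differs across programmes for reasons unrelated to any effect of the programme itself, and it separately predicts the outcome — a classic confounder. We must compare within prior employment history levels.
Adjusting over the population distribution of prior employment history: 0.333·(0.758−0.710) + 0.333·(0.317−0.217) + 0.333·(0.227−0.121) = +0.084.

+0.08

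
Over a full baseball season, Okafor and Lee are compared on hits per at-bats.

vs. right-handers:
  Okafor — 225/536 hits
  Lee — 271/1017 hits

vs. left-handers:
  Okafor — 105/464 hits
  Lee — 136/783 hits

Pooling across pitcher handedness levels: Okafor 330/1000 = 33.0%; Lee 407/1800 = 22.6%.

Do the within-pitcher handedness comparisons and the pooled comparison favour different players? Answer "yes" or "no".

Within each pitcher handedness level (vs. right-handers 42.0% vs 26.6%; vs. left-handers 22.6% vs 17.4%), Okafor has the higher rate every time. Pooled: 33.0% vs 22.6% — Okafor has the higher rate overall. They agree.

no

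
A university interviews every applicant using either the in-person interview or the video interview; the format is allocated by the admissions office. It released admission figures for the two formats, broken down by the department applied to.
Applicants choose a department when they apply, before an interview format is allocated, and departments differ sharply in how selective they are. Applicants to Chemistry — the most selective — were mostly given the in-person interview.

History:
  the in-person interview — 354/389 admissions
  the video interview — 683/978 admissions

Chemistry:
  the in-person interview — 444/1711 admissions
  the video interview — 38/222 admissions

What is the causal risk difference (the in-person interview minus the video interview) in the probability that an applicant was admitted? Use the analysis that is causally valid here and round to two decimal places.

+0.14

Here department is a common cause — it drives both which interview format a case falls under and the outcome. The crude comparison mixes populations; the stratum-specific rates are the causally relevant ones.
Adjusting over the population distribution of department: 0.414·(0.910−0.698) + 0.586·(0.259−0.171) = +0.139.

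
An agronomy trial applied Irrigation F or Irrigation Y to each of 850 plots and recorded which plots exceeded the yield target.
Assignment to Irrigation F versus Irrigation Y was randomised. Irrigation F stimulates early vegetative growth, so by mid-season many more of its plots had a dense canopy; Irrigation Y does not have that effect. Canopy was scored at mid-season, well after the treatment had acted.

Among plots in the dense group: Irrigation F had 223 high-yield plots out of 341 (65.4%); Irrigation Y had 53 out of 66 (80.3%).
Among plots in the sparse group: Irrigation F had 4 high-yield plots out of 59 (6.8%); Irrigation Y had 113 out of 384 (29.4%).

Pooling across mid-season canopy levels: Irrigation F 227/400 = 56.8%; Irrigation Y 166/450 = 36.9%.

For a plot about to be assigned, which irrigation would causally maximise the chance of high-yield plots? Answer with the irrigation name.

Irrigation F

Within every mid-season canopy level Irrigation Y has the higher rate, yet pooled Irrigation F does — Simpson's reversal.
Mid-season canopy is downstream of the irrigation. One should not condition on a consequence of treatment, so the overall rates are the right comparison.
Pooled: Irrigation F 56.8% vs Irrigation Y 36.9%; Irrigation F is higher overall.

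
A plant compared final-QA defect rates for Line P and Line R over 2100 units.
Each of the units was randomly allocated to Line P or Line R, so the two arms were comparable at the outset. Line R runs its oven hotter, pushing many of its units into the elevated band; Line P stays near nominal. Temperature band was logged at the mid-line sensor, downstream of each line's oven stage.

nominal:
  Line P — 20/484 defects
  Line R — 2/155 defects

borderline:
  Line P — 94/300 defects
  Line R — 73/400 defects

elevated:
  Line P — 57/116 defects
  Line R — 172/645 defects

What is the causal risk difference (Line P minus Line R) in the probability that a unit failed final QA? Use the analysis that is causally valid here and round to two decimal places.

-0.02

Because the line influences in-process temperature band, in-process temperature band is a post-treatment mediator, not a confounder. Stratifying on it would bias the estimate; the causal effect is the crude pooled difference.
The causal difference is the pooled difference: 0.190 − 0.206 = -0.016.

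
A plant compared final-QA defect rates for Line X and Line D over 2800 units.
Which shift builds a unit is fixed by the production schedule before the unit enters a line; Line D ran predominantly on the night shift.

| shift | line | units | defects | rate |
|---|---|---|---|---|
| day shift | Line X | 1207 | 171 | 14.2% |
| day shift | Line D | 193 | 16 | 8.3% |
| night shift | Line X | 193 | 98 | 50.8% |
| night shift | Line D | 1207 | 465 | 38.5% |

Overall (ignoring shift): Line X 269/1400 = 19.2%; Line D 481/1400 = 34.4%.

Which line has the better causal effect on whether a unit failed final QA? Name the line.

Line D

The imbalance in shift arose from how units were allocated, not from anything the line did; and shift independently affects the outcome. The pooled gap is confounded — condition on shift.
Within each level — day shift: 14.2% vs 8.3%; night shift: 50.8% vs 38.5% — Line D is lower every time.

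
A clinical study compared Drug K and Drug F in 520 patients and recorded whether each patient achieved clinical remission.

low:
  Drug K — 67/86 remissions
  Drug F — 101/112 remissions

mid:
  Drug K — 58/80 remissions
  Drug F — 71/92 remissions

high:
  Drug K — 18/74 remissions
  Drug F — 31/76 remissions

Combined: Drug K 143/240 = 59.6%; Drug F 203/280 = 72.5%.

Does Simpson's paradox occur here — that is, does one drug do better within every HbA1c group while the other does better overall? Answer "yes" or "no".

Within each HbA1c level (low 77.9% vs 90.2%; mid 72.5% vs 77.2%; high 24.3% vs 40.8%), Drug F has the higher rate every time. Pooled: 59.6% vs 72.5% — Drug F has the higher rate overall. They agree.

no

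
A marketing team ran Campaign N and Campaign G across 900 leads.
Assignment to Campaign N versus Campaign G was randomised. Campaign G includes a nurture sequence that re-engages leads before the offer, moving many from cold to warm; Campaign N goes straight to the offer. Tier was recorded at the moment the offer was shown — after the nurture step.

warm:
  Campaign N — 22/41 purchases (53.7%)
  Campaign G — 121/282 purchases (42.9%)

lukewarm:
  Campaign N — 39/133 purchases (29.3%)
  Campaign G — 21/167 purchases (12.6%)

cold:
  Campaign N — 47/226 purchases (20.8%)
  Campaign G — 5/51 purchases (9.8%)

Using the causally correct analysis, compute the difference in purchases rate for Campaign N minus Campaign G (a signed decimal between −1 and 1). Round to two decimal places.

The engagement tier-specific comparison favours Campaign N throughout, but the pooled figures favour Campaign G. The question is whether to condition on engagement tier.
Engagement tier is recorded after the campaign and is itself shifted by it — it sits on the causal path from campaign to outcome. Conditioning on a mediator would strip out part of the effect we want; the pooled comparison gives the total causal effect.
The causal difference is the pooled difference: 0.270 − 0.294 = -0.024.

-0.02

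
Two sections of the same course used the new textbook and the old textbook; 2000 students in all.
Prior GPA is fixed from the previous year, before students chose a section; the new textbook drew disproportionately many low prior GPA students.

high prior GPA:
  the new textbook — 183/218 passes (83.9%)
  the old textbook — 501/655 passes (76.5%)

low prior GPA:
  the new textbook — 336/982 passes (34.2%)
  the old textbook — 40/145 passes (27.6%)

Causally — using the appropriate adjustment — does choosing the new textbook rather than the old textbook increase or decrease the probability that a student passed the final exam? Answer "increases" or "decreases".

increases

The stratified and pooled comparisons disagree (the new textbook wins within each prior GPA band; the old textbook wins overall), so the answer turns on the causal role of prior GPA band.
Since prior GPA band is a pre-existing factor (not a product of the teaching method) and it affects the outcome on its own, it is a confounder. The stratified rates, not the pooled rate, identify the causal effect.
Within each level — high prior GPA: 83.9% vs 76.5%; low prior GPA: 34.2% vs 27.6% — the new textbook is higher every time.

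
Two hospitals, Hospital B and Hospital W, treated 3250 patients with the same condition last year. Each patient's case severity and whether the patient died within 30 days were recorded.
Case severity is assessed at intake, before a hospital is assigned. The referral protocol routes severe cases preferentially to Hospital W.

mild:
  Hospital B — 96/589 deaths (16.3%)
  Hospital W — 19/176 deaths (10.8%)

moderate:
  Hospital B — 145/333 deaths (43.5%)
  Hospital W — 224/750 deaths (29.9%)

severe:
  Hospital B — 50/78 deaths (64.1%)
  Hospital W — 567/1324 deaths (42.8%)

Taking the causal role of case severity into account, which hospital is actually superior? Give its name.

Within every case severity level Hospital W has the lower rate, yet pooled Hospital B does — Simpson's reversal.
Case severity satisfies the back-door criterion: it is not a descendant of the hospital, and it blocks the spurious path from hospital to outcome. Adjusting for it (i.e., using the within-case severity rates) gives the causal effect.
Within each level — mild: 16.3% vs 10.8%; moderate: 43.5% vs 29.9%; severe: 64.1% vs 42.8% — Hospital W is lower every time.

Hospital W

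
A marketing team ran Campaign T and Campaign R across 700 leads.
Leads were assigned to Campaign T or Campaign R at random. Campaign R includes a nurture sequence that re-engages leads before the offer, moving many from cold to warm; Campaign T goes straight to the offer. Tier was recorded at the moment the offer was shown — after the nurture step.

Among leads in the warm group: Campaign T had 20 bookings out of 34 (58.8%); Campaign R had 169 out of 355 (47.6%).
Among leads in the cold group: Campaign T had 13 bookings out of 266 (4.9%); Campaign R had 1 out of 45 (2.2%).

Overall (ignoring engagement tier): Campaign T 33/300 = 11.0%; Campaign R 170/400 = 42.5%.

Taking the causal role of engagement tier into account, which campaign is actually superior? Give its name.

Engagement tier is recorded after the campaign and is itself shifted by it — it sits on the causal path from campaign to outcome. Conditioning on a mediator would strip out part of the effect we want; the pooled comparison gives the total causal effect.
Pooled: Campaign T 11.0% vs Campaign R 42.5%; Campaign R is higher overall.

Campaign R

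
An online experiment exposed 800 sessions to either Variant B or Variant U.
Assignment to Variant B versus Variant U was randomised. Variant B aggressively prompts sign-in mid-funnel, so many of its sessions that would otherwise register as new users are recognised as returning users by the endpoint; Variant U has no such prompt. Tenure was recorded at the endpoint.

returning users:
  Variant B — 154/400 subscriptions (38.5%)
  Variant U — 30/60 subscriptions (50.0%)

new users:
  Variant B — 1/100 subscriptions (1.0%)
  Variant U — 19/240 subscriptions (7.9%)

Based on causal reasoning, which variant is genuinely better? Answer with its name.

Variant B

User tenure is recorded after the variant and is itself shifted by it — it sits on the causal path from variant to outcome. Conditioning on a mediator would strip out part of the effect we want; the pooled comparison gives the total causal effect.
Pooled: Variant B 31.0% vs Variant U 16.3%; Variant B is higher overall.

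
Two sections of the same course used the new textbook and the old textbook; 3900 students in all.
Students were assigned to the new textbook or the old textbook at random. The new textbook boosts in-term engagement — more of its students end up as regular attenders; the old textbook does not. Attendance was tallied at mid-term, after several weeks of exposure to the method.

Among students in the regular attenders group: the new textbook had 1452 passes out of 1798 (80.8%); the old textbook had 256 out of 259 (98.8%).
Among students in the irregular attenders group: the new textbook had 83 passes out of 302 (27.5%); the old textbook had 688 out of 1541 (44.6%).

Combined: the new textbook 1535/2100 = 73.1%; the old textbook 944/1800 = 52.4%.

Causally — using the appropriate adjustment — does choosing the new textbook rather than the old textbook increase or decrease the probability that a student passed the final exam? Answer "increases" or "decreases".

increases

The stratified and pooled comparisons disagree (the old textbook wins within each mid-term attendance; the new textbook wins overall), so the answer turns on the causal role of mid-term attendance.
Mid-term attendance here is a post-treatment variable shaped by the teaching method; conditioning on it would introduce bias rather than remove it. The overall comparison is the causal one.
Pooled: the new textbook 73.1% vs the old textbook 52.4%; the new textbook is higher overall.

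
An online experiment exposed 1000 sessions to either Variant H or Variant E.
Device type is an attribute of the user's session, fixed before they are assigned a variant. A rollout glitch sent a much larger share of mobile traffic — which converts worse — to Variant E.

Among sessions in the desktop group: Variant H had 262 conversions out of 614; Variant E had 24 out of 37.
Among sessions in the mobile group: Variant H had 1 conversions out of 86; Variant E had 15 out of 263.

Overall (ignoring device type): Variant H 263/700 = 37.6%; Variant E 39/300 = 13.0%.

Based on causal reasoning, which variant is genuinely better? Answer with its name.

Since device type is a pre-existing factor (not a product of the variant) and it affects the outcome on its own, it is a confounder. The stratified rates, not the pooled rate, identify the causal effect.
Within each level — desktop: 42.7% vs 64.9%; mobile: 1.2% vs 5.7% — Variant E is higher every time.

Variant E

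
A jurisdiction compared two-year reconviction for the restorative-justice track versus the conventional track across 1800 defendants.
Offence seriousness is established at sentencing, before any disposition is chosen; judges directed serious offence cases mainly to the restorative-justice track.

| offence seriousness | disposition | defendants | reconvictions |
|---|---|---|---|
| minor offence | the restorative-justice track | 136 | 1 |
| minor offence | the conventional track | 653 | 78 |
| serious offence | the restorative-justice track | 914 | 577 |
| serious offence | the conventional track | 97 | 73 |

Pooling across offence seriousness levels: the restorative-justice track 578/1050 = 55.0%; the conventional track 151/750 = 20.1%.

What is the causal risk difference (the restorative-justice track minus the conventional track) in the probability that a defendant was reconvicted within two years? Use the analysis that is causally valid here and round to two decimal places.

The imbalance in offence seriousness arose from how defendants were allocated, not from anything the disposition did; and offence seriousness independently affects the outcome. The pooled gap is confounded — condition on offence seriousness.
Adjusting over the population distribution of offence seriousness: 0.438·(0.007−0.119) + 0.562·(0.631−0.753) = -0.117.

-0.12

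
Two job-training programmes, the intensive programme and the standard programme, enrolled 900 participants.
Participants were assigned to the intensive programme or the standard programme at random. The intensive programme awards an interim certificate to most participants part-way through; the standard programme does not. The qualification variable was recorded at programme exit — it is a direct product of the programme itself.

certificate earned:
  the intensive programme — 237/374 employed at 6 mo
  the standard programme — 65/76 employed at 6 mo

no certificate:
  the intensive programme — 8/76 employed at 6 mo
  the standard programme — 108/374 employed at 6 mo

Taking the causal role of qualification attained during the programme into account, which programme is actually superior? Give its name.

the standard programme is higher inside every qualification attained during the programme stratum but the intensive programme is higher in aggregate. Whether to stratify depends on how qualification attained during the programme relates to the programme.
Qualification attained during the programme is recorded after the programme and is itself shifted by it — it sits on the causal path from programme to outcome. Conditioning on a mediator would strip out part of the effect we want; the pooled comparison gives the total causal effect.
Pooled: the intensive programme 54.4% vs the standard programme 38.4%; the intensive programme is higher overall.

the intensive programme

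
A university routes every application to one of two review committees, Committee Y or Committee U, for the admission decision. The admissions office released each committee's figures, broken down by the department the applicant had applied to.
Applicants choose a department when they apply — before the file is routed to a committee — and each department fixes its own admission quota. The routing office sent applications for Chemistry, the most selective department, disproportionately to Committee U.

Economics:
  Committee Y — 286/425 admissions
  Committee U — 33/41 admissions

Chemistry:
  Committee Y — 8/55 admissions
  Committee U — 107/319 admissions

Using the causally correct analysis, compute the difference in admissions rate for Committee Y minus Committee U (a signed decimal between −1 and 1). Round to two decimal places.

Department satisfies the back-door criterion: it is not a descendant of the review committee, and it blocks the spurious path from review committee to outcome. Adjusting for it (i.e., using the within-department rates) gives the causal effect.
Adjusting over the population distribution of department: 0.555·(0.673−0.805) + 0.445·(0.145−0.335) = -0.158.

-0.16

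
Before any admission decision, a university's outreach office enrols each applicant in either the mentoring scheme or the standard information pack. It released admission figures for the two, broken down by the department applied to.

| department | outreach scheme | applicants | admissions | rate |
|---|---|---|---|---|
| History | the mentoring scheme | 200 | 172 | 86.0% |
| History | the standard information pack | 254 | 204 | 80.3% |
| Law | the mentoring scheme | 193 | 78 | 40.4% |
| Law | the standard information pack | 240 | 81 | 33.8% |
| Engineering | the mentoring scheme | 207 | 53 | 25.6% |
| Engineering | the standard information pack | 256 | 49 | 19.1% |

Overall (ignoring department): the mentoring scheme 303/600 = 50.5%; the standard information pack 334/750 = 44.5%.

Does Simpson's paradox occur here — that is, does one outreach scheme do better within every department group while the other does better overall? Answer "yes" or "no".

Within each department level (History 86.0% vs 80.3%; Law 40.4% vs 33.8%; Engineering 25.6% vs 19.1%), the mentoring scheme has the higher rate every time. Pooled: 50.5% vs 44.5% — the mentoring scheme has the higher rate overall. They agree.

no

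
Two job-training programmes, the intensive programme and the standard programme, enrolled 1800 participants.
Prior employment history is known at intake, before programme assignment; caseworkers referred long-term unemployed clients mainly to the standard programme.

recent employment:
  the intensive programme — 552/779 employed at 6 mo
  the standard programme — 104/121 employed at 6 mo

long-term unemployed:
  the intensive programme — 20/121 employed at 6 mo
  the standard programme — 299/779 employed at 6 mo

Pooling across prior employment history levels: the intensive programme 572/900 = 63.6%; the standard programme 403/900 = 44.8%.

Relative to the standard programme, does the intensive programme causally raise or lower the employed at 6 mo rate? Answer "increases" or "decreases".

The prior employment history-specific comparison favours the standard programme throughout, but the pooled figures favour the intensive programme. The question is whether to condition on prior employment history.
Since prior employment history is a pre-existing factor (not a product of the programme) and it affects the outcome on its own, it is a confounder. The stratified rates, not the pooled rate, identify the causal effect.
Within each level — recent employment: 70.9% vs 86.0%; long-term unemployed: 16.5% vs 38.4% — the standard programme is higher every time.

decreases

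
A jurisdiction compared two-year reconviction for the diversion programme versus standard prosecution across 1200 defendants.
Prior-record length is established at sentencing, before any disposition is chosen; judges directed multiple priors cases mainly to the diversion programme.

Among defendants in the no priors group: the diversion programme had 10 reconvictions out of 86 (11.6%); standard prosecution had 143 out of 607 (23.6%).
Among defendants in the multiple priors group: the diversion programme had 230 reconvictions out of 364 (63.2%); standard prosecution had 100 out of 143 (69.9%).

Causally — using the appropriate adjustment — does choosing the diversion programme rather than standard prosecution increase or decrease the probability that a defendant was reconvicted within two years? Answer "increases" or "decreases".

decreases

The stratified and pooled comparisons disagree (the diversion programme wins within each prior-record length; standard prosecution wins overall), so the answer turns on the causal role of prior-record length.
Since prior-record length is a pre-existing factor (not a product of the disposition) and it affects the outcome on its own, it is a confounder. The stratified rates, not the pooled rate, identify the causal effect.
Within each level — no priors: 11.6% vs 23.6%; multiple priors: 63.2% vs 69.9% — the diversion programme is lower every time.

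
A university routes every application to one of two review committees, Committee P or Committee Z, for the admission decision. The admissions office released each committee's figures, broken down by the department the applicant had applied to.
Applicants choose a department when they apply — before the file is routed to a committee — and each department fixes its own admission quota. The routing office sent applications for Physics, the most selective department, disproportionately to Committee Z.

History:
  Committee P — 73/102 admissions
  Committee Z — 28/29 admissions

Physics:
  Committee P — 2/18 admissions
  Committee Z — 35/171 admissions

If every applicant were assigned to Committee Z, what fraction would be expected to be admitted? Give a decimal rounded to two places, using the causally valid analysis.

Within every department level Committee Z has the higher rate, yet pooled Committee P does — Simpson's reversal.
Department differs across review committees for reasons unrelated to any effect of the review committee itself, and it separately predicts the outcome — a classic confounder. We must compare within department levels.
Standardising Committee Z to the population department mix: 0.409·28/29 + 0.591·35/171 = 0.516.

0.52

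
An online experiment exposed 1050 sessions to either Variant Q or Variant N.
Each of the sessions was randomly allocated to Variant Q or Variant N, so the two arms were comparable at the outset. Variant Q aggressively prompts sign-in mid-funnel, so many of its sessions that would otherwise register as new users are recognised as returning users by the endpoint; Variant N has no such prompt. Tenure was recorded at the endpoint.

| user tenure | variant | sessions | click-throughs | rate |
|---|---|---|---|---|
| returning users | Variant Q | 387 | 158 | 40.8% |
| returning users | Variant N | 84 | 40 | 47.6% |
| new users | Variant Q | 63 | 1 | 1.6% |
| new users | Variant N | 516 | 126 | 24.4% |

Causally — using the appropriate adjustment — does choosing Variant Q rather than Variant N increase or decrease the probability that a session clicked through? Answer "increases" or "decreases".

increases

The stratified and pooled comparisons disagree (Variant N wins within each user tenure; Variant Q wins overall), so the answer turns on the causal role of user tenure.
The distribution of user tenure is itself part of what the variant does — it is an intermediate outcome. Holding it fixed would remove that part of the effect; the total effect is the pooled difference.
Pooled: Variant Q 35.3% vs Variant N 27.7%; Variant Q is higher overall.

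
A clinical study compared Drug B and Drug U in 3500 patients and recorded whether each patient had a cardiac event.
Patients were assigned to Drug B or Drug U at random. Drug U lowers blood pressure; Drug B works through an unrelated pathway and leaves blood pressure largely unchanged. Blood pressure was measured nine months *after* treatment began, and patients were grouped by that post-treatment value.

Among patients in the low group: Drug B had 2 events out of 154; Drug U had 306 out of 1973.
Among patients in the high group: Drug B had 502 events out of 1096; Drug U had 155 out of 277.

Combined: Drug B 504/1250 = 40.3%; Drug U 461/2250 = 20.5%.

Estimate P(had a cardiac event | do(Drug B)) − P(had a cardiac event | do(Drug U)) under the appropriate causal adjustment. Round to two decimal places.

+0.20

Stratifying would compare drugs among patients the drugs themselves sorted into blood pressure groups — a form of selection on an intermediate. The unconditioned pooled rates give the total causal effect.
The causal difference is the pooled difference: 0.403 − 0.205 = +0.198.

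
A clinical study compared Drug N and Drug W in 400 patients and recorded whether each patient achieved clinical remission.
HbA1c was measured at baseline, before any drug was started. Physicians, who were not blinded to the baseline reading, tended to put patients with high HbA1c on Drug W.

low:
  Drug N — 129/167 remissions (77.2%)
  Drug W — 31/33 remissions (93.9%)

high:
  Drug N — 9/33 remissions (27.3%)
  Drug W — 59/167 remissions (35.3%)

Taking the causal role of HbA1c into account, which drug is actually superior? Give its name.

Drug W

Since HbA1c is a pre-existing factor (not a product of the drug) and it affects the outcome on its own, it is a confounder. The stratified rates, not the pooled rate, identify the causal effect.
Within each level — low: 77.2% vs 93.9%; high: 27.3% vs 35.3% — Drug W is higher every time.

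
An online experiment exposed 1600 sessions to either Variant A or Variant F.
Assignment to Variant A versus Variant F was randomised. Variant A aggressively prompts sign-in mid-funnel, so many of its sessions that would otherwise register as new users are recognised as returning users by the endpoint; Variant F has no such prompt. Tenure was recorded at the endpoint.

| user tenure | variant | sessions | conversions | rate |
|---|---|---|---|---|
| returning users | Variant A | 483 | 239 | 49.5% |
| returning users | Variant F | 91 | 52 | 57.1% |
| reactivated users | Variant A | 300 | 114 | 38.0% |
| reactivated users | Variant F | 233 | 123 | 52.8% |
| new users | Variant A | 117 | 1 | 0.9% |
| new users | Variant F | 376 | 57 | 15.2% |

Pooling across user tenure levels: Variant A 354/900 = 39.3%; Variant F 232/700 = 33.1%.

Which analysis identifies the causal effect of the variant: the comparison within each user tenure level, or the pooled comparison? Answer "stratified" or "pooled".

The user tenure-specific comparison favours Variant F throughout, but the pooled figures favour Variant A. The question is whether to condition on user tenure.
User tenure is downstream of the variant. One should not condition on a consequence of treatment, so the overall rates are the right comparison.
Pooled: Variant A 39.3% vs Variant F 33.1%; Variant A is higher overall.

pooled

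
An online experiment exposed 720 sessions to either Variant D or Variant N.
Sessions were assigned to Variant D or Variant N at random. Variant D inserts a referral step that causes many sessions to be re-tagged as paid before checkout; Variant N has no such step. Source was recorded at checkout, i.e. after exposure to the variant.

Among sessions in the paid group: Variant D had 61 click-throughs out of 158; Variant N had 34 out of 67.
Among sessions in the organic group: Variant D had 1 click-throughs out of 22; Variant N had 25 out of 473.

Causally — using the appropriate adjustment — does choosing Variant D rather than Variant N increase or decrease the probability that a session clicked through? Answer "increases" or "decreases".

increases

The traffic source-specific comparison favours Variant N throughout, but the pooled figures favour Variant D. The question is whether to condition on traffic source.
Traffic source is recorded after the variant and is itself shifted by it — it sits on the causal path from variant to outcome. Conditioning on a mediator would strip out part of the effect we want; the pooled comparison gives the total causal effect.
Pooled: Variant D 34.4% vs Variant N 10.9%; Variant D is higher overall.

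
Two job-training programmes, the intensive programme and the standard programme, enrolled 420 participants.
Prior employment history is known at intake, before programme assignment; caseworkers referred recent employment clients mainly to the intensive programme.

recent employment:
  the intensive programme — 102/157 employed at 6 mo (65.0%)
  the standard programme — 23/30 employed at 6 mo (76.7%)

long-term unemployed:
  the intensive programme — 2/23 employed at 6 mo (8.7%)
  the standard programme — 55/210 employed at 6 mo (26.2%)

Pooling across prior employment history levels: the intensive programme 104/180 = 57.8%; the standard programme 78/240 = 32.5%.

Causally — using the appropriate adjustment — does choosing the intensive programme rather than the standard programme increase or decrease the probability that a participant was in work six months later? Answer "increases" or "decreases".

The stratified and pooled comparisons disagree (the standard programme wins within each prior employment history; the intensive programme wins overall), so the answer turns on the causal role of prior employment history.
Prior employment history differs across programmes for reasons unrelated to any effect of the programme itself, and it separately predicts the outcome — a classic confounder. We must compare within prior employment history levels.
Within each level — recent employment: 65.0% vs 76.7%; long-term unemployed: 8.7% vs 26.2% — the standard programme is higher every time.

decreases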